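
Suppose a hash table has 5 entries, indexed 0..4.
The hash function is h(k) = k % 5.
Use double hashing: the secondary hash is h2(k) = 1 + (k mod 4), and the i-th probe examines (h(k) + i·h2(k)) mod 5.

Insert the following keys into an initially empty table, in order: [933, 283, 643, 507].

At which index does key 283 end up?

2

Insert 933: h=3, slot 3 empty => index 3.
Insert 283: h=3, h2=4, slot 3 occupied => index 2.
Insert 643: h=3, h2=4, slots 3,2 occupied => index 1.
Insert 507: h=2, h2=4, slots 2,1 occupied => index 0.
Table: [507, 643, 283, 933, -]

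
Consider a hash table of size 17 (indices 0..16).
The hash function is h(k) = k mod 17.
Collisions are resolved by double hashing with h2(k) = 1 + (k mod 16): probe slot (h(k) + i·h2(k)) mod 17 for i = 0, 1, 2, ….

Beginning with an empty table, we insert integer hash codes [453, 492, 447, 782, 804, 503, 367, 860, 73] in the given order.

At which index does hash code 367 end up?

9

453 hashes to 11; slot 11 is free -> place at 11.
492 hashes to 16; slot 16 is free -> place at 16.
447 hashes to 5; slot 5 is free -> place at 5.
782 hashes to 0; slot 0 is free -> place at 0.
804 hashes to 5, h2=5; 5 taken -> place at 10.
503 hashes to 10, h2=8; 10 taken -> place at 1.
367 hashes to 10, h2=16; 10 taken -> place at 9.
860 hashes to 10, h2=13; 10 taken -> place at 6.
73 hashes to 5, h2=10; 5 taken -> place at 15.
Table: [782, 503, —, —, —, 447, 860, —, —, 367, 804, 453, —, —, —, 73, 492]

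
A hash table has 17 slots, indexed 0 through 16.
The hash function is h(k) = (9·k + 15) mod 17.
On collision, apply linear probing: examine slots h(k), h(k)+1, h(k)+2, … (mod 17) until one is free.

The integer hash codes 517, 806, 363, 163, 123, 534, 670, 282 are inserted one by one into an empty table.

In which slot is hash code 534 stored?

12

Insert 517: h=10, slot 10 empty → index 10.
Insert 806: h=10, slot 10 occupied → index 11.
Insert 363: h=1, slot 1 empty → index 1.
Insert 163: h=3, slot 3 empty → index 3.
Insert 123: h=0, slot 0 empty → index 0.
Insert 534: h=10, slots 10,11 occupied → index 12.
Insert 670: h=10, slots 10,11,12 occupied → index 13.
Insert 282: h=3, slot 3 occupied → index 4.
Table: [123, 363, ∅, 163, 282, ∅, ∅, ∅, ∅, ∅, 517, 806, 534, 670, ∅, ∅, ∅]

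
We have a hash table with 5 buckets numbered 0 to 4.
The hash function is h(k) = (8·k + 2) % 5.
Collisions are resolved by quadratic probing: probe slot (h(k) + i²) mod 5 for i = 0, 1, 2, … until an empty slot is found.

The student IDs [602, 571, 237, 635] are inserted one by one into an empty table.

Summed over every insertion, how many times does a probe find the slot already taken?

1

Insert 602: h=3, slot 3 empty => index 3.
Insert 571: h=0, slot 0 empty => index 0.
Insert 237: h=3, slot 3 occupied => index 4.
Insert 635: h=2, slot 2 empty => index 2.
Table: [571, _, 635, 602, 237]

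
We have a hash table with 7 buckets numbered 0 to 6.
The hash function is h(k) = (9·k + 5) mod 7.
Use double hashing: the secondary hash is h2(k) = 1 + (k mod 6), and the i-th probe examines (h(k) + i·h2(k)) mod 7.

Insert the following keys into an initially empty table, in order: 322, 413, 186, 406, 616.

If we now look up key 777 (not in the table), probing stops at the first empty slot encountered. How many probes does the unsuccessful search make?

2

Insert 322: h=5, slot 5 empty -> index 5.
Insert 413: h=5, h2=6, slot 5 occupied -> index 4.
Insert 186: h=6, slot 6 empty -> index 6.
Insert 406: h=5, h2=5, slot 5 occupied -> index 3.
Insert 616: h=5, h2=5, slots 5,3 occupied -> index 1.
Table: [., 616, ., 406, 413, 322, 186]
Lookup 777: h=5, h2=4, probe 5,2 → slot 2 empty, not found.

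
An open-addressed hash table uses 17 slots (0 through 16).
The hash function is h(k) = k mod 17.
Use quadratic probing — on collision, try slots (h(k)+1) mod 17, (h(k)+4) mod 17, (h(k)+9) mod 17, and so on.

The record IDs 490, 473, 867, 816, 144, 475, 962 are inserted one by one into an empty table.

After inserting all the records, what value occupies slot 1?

490 hashes to 14; slot 14 is free → place at 14.
473 hashes to 14; 14 taken → place at 15.
867 hashes to 0; slot 0 is free → place at 0.
816 hashes to 0; 0 taken → place at 1.
144 hashes to 8; slot 8 is free → place at 8.
475 hashes to 16; slot 16 is free → place at 16.
962 hashes to 10; slot 10 is free → place at 10.
Table: [867, 816, _, _, _, _, _, _, 144, _, 962, _, _, _, 490, 473, 475]

816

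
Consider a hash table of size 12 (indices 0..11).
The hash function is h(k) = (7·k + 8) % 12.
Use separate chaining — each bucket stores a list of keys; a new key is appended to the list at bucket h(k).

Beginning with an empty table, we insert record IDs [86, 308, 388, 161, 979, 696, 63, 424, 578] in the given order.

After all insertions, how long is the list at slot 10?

Insert 86: h=10, bucket 10 empty -> new chain.
Insert 308: h=4, bucket 4 empty -> new chain.
Insert 388: h=0, bucket 0 empty -> new chain.
Insert 161: h=7, bucket 7 empty -> new chain.
Insert 979: h=9, bucket 9 empty -> new chain.
Insert 696: h=8, bucket 8 empty -> new chain.
Insert 63: h=5, bucket 5 empty -> new chain.
Insert 424: h=0, bucket 0 nonempty -> append to chain.
Insert 578: h=10, bucket 10 nonempty -> append to chain.
Final buckets:
0: 388 -> 424
1: ∅
2: ∅
3: ∅
4: 308
5: 63
6: ∅
7: 161
8: 696
9: 979
10: 86 -> 578
11: ∅

2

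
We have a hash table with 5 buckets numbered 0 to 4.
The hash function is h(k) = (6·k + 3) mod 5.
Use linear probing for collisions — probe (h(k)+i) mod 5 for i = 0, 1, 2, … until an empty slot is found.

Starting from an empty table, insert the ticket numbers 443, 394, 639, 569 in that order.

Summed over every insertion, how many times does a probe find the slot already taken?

3

443 hashes to 1; slot 1 is free -> place at 1.
394 hashes to 2; slot 2 is free -> place at 2.
639 hashes to 2; 2 taken -> place at 3.
569 hashes to 2; 2,3 taken -> place at 4.
Table: [—, 443, 394, 639, 569]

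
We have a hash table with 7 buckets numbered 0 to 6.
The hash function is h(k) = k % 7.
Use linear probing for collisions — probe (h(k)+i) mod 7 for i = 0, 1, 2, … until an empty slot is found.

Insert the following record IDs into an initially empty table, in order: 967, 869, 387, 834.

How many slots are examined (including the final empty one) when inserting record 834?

4

967: h=1 → slot 1
869: h=1, probe 1,2 → slot 2
387: h=2, probe 2,3 → slot 3
834: h=1, probe 1,2,3,4 → slot 4
Table: [—, 967, 869, 387, 834, —, —]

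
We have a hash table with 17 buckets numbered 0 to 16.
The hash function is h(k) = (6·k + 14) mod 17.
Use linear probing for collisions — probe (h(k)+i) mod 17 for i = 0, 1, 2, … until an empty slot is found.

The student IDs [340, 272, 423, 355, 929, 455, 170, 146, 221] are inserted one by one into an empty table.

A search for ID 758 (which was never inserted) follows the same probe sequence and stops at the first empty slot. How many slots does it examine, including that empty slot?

340 hashes to 14; slot 14 is free -> place at 14.
272 hashes to 14; 14 taken -> place at 15.
423 hashes to 2; slot 2 is free -> place at 2.
355 hashes to 2; 2 taken -> place at 3.
929 hashes to 12; slot 12 is free -> place at 12.
455 hashes to 7; slot 7 is free -> place at 7.
170 hashes to 14; 14,15 taken -> place at 16.
146 hashes to 6; slot 6 is free -> place at 6.
221 hashes to 14; 14,15,16 taken -> place at 0.
Table: [221, —, 423, 355, —, —, 146, 455, —, —, —, —, 929, —, 340, 272, 170]
Lookup 758: h=6, probe 6,7,8 → slot 8 empty, not found.

3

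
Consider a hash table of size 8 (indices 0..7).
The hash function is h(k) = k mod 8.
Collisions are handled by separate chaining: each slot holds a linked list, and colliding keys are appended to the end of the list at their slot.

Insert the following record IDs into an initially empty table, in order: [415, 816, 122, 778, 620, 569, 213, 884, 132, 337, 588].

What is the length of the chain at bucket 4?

4

415 → bucket 7
816 → bucket 0
122 → bucket 2
778 → bucket 2 (collision)
620 → bucket 4
569 → bucket 1
213 → bucket 5
884 → bucket 4 (collision)
132 → bucket 4 (collision)
337 → bucket 1 (collision)
588 → bucket 4 (collision)
Final buckets:
0: 816
1: 569 -> 337
2: 122 -> 778
3: -
4: 620 -> 884 -> 132 -> 588
5: 213
6: -
7: 415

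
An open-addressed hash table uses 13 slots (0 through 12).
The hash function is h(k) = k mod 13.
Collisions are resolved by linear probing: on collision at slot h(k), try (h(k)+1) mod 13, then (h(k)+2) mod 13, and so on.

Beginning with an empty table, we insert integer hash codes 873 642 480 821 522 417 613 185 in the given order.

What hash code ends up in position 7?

873: h=2 -> slot 2
642: h=5 -> slot 5
480: h=12 -> slot 12
821: h=2, probe 2,3 -> slot 3
522: h=2, probe 2,3,4 -> slot 4
417: h=1 -> slot 1
613: h=2, probe 2,3,4,5,6 -> slot 6
185: h=3, probe 3,4,5,6,7 -> slot 7
Table: [—, 417, 873, 821, 522, 642, 613, 185, —, —, —, —, 480]

185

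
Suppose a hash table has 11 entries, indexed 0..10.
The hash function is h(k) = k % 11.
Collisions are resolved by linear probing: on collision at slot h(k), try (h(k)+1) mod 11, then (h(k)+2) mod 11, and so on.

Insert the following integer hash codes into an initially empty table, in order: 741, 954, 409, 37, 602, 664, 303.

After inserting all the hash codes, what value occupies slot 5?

Insert 741: h=4, slot 4 empty => index 4.
Insert 954: h=8, slot 8 empty => index 8.
Insert 409: h=2, slot 2 empty => index 2.
Insert 37: h=4, slot 4 occupied => index 5.
Insert 602: h=8, slot 8 occupied => index 9.
Insert 664: h=4, slots 4,5 occupied => index 6.
Insert 303: h=6, slot 6 occupied => index 7.
Table: [∅, ∅, 409, ∅, 741, 37, 664, 303, 954, 602, ∅]

37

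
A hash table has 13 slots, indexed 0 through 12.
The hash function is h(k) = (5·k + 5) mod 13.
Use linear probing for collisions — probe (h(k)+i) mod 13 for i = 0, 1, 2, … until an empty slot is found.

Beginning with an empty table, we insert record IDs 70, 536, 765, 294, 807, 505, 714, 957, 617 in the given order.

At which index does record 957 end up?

11

70 hashes to 4; slot 4 is free => place at 4.
536 hashes to 7; slot 7 is free => place at 7.
765 hashes to 8; slot 8 is free => place at 8.
294 hashes to 6; slot 6 is free => place at 6.
807 hashes to 10; slot 10 is free => place at 10.
505 hashes to 8; 8 taken => place at 9.
714 hashes to 0; slot 0 is free => place at 0.
957 hashes to 6; 6,7,8,9,10 taken => place at 11.
617 hashes to 9; 9,10,11 taken => place at 12.
Table: [714, -, -, -, 70, -, 294, 536, 765, 505, 807, 957, 617]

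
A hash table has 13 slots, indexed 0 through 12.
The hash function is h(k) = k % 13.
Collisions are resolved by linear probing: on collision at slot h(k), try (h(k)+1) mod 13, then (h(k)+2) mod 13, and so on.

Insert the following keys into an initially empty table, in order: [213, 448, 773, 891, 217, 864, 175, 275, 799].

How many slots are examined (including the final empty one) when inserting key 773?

213 hashes to 5; slot 5 is free => place at 5.
448 hashes to 6; slot 6 is free => place at 6.
773 hashes to 6; 6 taken => place at 7.
891 hashes to 7; 7 taken => place at 8.
217 hashes to 9; slot 9 is free => place at 9.
864 hashes to 6; 6,7,8,9 taken => place at 10.
175 hashes to 6; 6,7,8,9,10 taken => place at 11.
275 hashes to 2; slot 2 is free => place at 2.
799 hashes to 6; 6,7,8,9,10,11 taken => place at 12.
Table: [-, -, 275, -, -, 213, 448, 773, 891, 217, 864, 175, 799]

2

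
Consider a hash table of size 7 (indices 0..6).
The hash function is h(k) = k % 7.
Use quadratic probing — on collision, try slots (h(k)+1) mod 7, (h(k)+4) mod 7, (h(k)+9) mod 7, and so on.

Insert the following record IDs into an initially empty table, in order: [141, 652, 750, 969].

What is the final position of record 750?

5

141 hashes to 1; slot 1 is free => place at 1.
652 hashes to 1; 1 taken => place at 2.
750 hashes to 1; 1,2 taken => place at 5.
969 hashes to 3; slot 3 is free => place at 3.
Table: [∅, 141, 652, 969, ∅, 750, ∅]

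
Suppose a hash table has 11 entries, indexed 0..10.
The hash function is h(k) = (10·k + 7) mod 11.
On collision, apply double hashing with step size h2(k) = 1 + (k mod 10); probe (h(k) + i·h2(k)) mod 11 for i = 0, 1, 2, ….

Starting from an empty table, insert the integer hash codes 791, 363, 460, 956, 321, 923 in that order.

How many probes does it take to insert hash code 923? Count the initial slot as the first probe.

791: h=8 -> slot 8
363: h=7 -> slot 7
460: h=9 -> slot 9
956: h=8, h2=7, probe 8,4 -> slot 4
321: h=5 -> slot 5
923: h=8, h2=4, probe 8,1 -> slot 1
Table: [_, 923, _, _, 956, 321, _, 363, 791, 460, _]

2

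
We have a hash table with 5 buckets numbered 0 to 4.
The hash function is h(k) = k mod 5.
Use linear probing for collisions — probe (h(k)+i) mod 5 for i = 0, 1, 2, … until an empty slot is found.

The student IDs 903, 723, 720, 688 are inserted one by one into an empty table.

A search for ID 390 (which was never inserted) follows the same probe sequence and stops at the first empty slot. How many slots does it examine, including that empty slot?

3

903 hashes to 3; slot 3 is free -> place at 3.
723 hashes to 3; 3 taken -> place at 4.
720 hashes to 0; slot 0 is free -> place at 0.
688 hashes to 3; 3,4,0 taken -> place at 1.
Table: [720, 688, -, 903, 723]
Lookup 390: h=0, probe 0,1,2 → slot 2 empty, not found.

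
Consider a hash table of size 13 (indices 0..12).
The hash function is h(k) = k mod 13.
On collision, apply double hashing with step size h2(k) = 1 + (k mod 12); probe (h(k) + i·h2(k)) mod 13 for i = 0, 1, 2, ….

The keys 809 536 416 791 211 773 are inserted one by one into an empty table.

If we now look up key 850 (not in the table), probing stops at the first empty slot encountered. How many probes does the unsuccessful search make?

3

809: h=3 -> slot 3
536: h=3, h2=9, probe 3,12 -> slot 12
416: h=0 -> slot 0
791: h=11 -> slot 11
211: h=3, h2=8, probe 3,11,6 -> slot 6
773: h=6, h2=6, probe 6,12,5 -> slot 5
Table: [416, ∅, ∅, 809, ∅, 773, 211, ∅, ∅, ∅, ∅, 791, 536]
Lookup 850: h=5, h2=11, probe 5,3,1 → slot 1 empty, not found.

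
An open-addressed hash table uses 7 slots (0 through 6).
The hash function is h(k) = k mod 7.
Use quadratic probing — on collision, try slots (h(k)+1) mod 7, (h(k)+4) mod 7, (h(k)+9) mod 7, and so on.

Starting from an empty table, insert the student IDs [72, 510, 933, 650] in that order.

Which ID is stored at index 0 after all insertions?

72 hashes to 2; slot 2 is free → place at 2.
510 hashes to 6; slot 6 is free → place at 6.
933 hashes to 2; 2 taken → place at 3.
650 hashes to 6; 6 taken → place at 0.
Table: [650, _, 72, 933, _, _, 510]

650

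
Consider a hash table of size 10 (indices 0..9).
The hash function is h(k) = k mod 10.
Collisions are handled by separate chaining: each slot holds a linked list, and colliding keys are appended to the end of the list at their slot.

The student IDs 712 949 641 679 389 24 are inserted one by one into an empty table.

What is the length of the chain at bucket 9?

Insert 712: h=2, bucket 2 empty -> new chain.
Insert 949: h=9, bucket 9 empty -> new chain.
Insert 641: h=1, bucket 1 empty -> new chain.
Insert 679: h=9, bucket 9 nonempty -> append to chain.
Insert 389: h=9, bucket 9 nonempty -> append to chain.
Insert 24: h=4, bucket 4 empty -> new chain.
Final buckets:
0: _
1: 641
2: 712
3: _
4: 24
5: _
6: _
7: _
8: _
9: 949 -> 679 -> 389

3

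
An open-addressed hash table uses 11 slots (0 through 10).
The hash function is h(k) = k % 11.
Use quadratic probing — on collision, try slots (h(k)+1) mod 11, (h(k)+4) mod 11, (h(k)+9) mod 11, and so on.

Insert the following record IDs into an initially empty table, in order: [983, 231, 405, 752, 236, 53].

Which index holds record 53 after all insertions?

983: h=4 → slot 4
231: h=0 → slot 0
405: h=9 → slot 9
752: h=4, probe 4,5 → slot 5
236: h=5, probe 5,6 → slot 6
53: h=9, probe 9,10 → slot 10
Table: [231, ., ., ., 983, 752, 236, ., ., 405, 53]

10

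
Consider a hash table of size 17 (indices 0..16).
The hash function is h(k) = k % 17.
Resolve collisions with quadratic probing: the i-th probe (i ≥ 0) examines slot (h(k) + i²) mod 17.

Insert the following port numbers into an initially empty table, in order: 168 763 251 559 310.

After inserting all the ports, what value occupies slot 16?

763

168: h=15 -> slot 15
763: h=15, probe 15,16 -> slot 16
251: h=13 -> slot 13
559: h=15, probe 15,16,2 -> slot 2
310: h=4 -> slot 4
Table: [—, —, 559, —, 310, —, —, —, —, —, —, —, —, 251, —, 168, 763]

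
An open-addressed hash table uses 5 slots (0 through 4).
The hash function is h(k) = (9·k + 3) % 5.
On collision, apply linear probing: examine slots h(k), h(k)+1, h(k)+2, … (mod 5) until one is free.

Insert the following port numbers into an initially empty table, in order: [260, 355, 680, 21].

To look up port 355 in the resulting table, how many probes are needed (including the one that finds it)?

Insert 260: h=3, slot 3 empty → index 3.
Insert 355: h=3, slot 3 occupied → index 4.
Insert 680: h=3, slots 3,4 occupied → index 0.
Insert 21: h=2, slot 2 empty → index 2.
Table: [680, —, 21, 260, 355]
Lookup 355: h=3, probe 3,4 → found at 4.

2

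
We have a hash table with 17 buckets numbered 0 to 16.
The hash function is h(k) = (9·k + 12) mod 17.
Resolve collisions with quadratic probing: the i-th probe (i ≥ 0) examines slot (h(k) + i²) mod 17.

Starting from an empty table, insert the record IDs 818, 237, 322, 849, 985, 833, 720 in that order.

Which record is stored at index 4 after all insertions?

322

818: h=13 → slot 13
237: h=3 → slot 3
322: h=3, probe 3,4 → slot 4
849: h=3, probe 3,4,7 → slot 7
985: h=3, probe 3,4,7,12 → slot 12
833: h=12, probe 12,13,16 → slot 16
720: h=15 → slot 15
Table: [∅, ∅, ∅, 237, 322, ∅, ∅, 849, ∅, ∅, ∅, ∅, 985, 818, ∅, 720, 833]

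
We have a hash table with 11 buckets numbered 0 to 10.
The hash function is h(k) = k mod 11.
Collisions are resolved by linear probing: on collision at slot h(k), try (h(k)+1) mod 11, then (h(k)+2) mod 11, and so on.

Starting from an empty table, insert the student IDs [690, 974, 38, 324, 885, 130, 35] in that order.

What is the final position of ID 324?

Insert 690: h=8, slot 8 empty -> index 8.
Insert 974: h=6, slot 6 empty -> index 6.
Insert 38: h=5, slot 5 empty -> index 5.
Insert 324: h=5, slots 5,6 occupied -> index 7.
Insert 885: h=5, slots 5,6,7,8 occupied -> index 9.
Insert 130: h=9, slot 9 occupied -> index 10.
Insert 35: h=2, slot 2 empty -> index 2.
Table: [., ., 35, ., ., 38, 974, 324, 690, 885, 130]

7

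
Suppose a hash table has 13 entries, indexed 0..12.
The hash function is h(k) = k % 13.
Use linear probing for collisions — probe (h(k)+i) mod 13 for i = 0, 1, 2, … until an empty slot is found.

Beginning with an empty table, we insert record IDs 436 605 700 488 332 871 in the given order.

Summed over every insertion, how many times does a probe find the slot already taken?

6

436 hashes to 7; slot 7 is free → place at 7.
605 hashes to 7; 7 taken → place at 8.
700 hashes to 11; slot 11 is free → place at 11.
488 hashes to 7; 7,8 taken → place at 9.
332 hashes to 7; 7,8,9 taken → place at 10.
871 hashes to 0; slot 0 is free → place at 0.
Table: [871, ., ., ., ., ., ., 436, 605, 488, 332, 700, .]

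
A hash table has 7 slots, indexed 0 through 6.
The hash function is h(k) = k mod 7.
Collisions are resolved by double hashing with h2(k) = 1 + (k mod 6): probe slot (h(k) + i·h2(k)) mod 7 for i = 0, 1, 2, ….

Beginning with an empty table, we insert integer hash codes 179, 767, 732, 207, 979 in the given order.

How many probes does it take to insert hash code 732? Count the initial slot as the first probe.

2

Insert 179: h=4, slot 4 empty => index 4.
Insert 767: h=4, h2=6, slot 4 occupied => index 3.
Insert 732: h=4, h2=1, slot 4 occupied => index 5.
Insert 207: h=4, h2=4, slot 4 occupied => index 1.
Insert 979: h=6, slot 6 empty => index 6.
Table: [—, 207, —, 767, 179, 732, 979]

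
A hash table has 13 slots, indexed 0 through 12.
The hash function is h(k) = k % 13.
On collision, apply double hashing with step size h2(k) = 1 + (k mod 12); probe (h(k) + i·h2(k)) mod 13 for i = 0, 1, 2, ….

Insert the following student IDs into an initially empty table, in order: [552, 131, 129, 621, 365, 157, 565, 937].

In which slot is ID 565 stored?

Insert 552: h=6, slot 6 empty → index 6.
Insert 131: h=1, slot 1 empty → index 1.
Insert 129: h=12, slot 12 empty → index 12.
Insert 621: h=10, slot 10 empty → index 10.
Insert 365: h=1, h2=6, slot 1 occupied → index 7.
Insert 157: h=1, h2=2, slot 1 occupied → index 3.
Insert 565: h=6, h2=2, slot 6 occupied → index 8.
Insert 937: h=1, h2=2, slots 1,3 occupied → index 5.
Table: [., 131, ., 157, ., 937, 552, 365, 565, ., 621, ., 129]

8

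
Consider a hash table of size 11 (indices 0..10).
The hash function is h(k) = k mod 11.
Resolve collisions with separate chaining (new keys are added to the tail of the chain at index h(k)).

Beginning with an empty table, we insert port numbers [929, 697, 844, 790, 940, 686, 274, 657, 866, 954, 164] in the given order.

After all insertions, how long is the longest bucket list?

4

929 -> bucket 5
697 -> bucket 4
844 -> bucket 8
790 -> bucket 9
940 -> bucket 5 (collision)
686 -> bucket 4 (collision)
274 -> bucket 10
657 -> bucket 8 (collision)
866 -> bucket 8 (collision)
954 -> bucket 8 (collision)
164 -> bucket 10 (collision)
Final buckets:
0: -
1: -
2: -
3: -
4: 697 -> 686
5: 929 -> 940
6: -
7: -
8: 844 -> 657 -> 866 -> 954
9: 790
10: 274 -> 164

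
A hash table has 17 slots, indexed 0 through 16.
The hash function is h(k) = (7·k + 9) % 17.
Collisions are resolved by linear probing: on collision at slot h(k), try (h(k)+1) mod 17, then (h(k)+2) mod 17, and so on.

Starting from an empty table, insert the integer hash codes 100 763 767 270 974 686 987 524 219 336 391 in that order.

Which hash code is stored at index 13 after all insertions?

100: h=12 => slot 12
763: h=12, probe 12,13 => slot 13
767: h=6 => slot 6
270: h=12, probe 12,13,14 => slot 14
974: h=10 => slot 10
686: h=0 => slot 0
987: h=16 => slot 16
524: h=5 => slot 5
219: h=12, probe 12,13,14,15 => slot 15
336: h=15, probe 15,16,0,1 => slot 1
391: h=9 => slot 9
Table: [686, 336, —, —, —, 524, 767, —, —, 391, 974, —, 100, 763, 270, 219, 987]

763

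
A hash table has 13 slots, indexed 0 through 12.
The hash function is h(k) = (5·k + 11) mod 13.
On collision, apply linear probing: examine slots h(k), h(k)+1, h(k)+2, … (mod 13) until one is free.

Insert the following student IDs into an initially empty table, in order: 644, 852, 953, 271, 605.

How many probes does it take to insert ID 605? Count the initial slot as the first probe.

3

Insert 644: h=7, slot 7 empty => index 7.
Insert 852: h=7, slot 7 occupied => index 8.
Insert 953: h=5, slot 5 empty => index 5.
Insert 271: h=1, slot 1 empty => index 1.
Insert 605: h=7, slots 7,8 occupied => index 9.
Table: [., 271, ., ., ., 953, ., 644, 852, 605, ., ., .]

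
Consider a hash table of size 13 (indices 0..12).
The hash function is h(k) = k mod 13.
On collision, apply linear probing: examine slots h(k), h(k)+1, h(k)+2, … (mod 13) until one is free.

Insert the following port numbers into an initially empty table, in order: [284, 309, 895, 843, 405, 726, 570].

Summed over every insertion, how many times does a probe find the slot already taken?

11

284: h=11 => slot 11
309: h=10 => slot 10
895: h=11, probe 11,12 => slot 12
843: h=11, probe 11,12,0 => slot 0
405: h=2 => slot 2
726: h=11, probe 11,12,0,1 => slot 1
570: h=11, probe 11,12,0,1,2,3 => slot 3
Table: [843, 726, 405, 570, —, —, —, —, —, —, 309, 284, 895]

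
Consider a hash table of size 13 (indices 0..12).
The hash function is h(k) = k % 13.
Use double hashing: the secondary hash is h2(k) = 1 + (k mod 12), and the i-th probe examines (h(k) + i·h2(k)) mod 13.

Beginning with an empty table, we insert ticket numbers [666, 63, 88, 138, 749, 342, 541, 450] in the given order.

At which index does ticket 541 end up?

666 hashes to 3; slot 3 is free => place at 3.
63 hashes to 11; slot 11 is free => place at 11.
88 hashes to 10; slot 10 is free => place at 10.
138 hashes to 8; slot 8 is free => place at 8.
749 hashes to 8, h2=6; 8 taken => place at 1.
342 hashes to 4; slot 4 is free => place at 4.
541 hashes to 8, h2=2; 8,10 taken => place at 12.
450 hashes to 8, h2=7; 8 taken => place at 2.
Table: [_, 749, 450, 666, 342, _, _, _, 138, _, 88, 63, 541]

12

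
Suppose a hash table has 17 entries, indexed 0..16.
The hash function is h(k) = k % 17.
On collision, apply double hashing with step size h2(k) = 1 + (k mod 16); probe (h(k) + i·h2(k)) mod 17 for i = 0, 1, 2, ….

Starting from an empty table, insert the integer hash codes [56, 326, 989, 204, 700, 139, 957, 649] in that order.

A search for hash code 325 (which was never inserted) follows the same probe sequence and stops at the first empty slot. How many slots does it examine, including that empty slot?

2

56: h=5 -> slot 5
326: h=3 -> slot 3
989: h=3, h2=14, probe 3,0 -> slot 0
204: h=0, h2=13, probe 0,13 -> slot 13
700: h=3, h2=13, probe 3,16 -> slot 16
139: h=3, h2=12, probe 3,15 -> slot 15
957: h=5, h2=14, probe 5,2 -> slot 2
649: h=3, h2=10, probe 3,13,6 -> slot 6
Table: [989, _, 957, 326, _, 56, 649, _, _, _, _, _, _, 204, _, 139, 700]
Lookup 325: h=2, h2=6, probe 2,8 → slot 8 empty, not found.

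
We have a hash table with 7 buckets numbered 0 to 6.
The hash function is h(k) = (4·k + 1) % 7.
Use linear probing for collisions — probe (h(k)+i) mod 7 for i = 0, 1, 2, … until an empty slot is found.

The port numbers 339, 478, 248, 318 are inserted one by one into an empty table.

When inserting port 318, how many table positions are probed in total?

Insert 339: h=6, slot 6 empty -> index 6.
Insert 478: h=2, slot 2 empty -> index 2.
Insert 248: h=6, slot 6 occupied -> index 0.
Insert 318: h=6, slots 6,0 occupied -> index 1.
Table: [248, 318, 478, ∅, ∅, ∅, 339]

3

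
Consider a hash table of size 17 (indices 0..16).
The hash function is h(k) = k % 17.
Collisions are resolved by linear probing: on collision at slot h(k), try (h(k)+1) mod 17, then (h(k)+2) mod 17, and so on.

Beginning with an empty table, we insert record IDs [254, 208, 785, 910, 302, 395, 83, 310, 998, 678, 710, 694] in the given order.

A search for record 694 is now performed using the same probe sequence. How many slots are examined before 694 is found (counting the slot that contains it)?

Insert 254: h=16, slot 16 empty → index 16.
Insert 208: h=4, slot 4 empty → index 4.
Insert 785: h=3, slot 3 empty → index 3.
Insert 910: h=9, slot 9 empty → index 9.
Insert 302: h=13, slot 13 empty → index 13.
Insert 395: h=4, slot 4 occupied → index 5.
Insert 83: h=15, slot 15 empty → index 15.
Insert 310: h=4, slots 4,5 occupied → index 6.
Insert 998: h=12, slot 12 empty → index 12.
Insert 678: h=15, slots 15,16 occupied → index 0.
Insert 710: h=13, slot 13 occupied → index 14.
Insert 694: h=14, slots 14,15,16,0 occupied → index 1.
Table: [678, 694, -, 785, 208, 395, 310, -, -, 910, -, -, 998, 302, 710, 83, 254]
Lookup 694: h=14, probe 14,15,16,0,1 → found at 1.

5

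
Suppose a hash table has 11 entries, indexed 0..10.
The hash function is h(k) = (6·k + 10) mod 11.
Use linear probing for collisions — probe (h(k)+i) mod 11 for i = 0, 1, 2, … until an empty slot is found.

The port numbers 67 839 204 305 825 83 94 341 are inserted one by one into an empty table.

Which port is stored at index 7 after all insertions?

67 hashes to 5; slot 5 is free -> place at 5.
839 hashes to 6; slot 6 is free -> place at 6.
204 hashes to 2; slot 2 is free -> place at 2.
305 hashes to 3; slot 3 is free -> place at 3.
825 hashes to 10; slot 10 is free -> place at 10.
83 hashes to 2; 2,3 taken -> place at 4.
94 hashes to 2; 2,3,4,5,6 taken -> place at 7.
341 hashes to 10; 10 taken -> place at 0.
Table: [341, -, 204, 305, 83, 67, 839, 94, -, -, 825]

94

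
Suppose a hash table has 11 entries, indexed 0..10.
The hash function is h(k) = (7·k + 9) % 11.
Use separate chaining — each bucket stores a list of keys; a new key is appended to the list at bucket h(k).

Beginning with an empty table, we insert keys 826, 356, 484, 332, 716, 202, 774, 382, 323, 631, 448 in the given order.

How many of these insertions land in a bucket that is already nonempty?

826 -> bucket 5
356 -> bucket 4
484 -> bucket 9
332 -> bucket 1
716 -> bucket 5 (collision)
202 -> bucket 4 (collision)
774 -> bucket 4 (collision)
382 -> bucket 10
323 -> bucket 4 (collision)
631 -> bucket 4 (collision)
448 -> bucket 10 (collision)
Final buckets:
0: -
1: 332
2: -
3: -
4: 356 -> 202 -> 774 -> 323 -> 631
5: 826 -> 716
6: -
7: -
8: -
9: 484
10: 382 -> 448

6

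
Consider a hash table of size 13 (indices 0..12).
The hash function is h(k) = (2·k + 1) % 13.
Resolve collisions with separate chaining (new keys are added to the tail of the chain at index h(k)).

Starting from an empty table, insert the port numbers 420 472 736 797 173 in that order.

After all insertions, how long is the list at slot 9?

4

420 -> bucket 9
472 -> bucket 9 (collision)
736 -> bucket 4
797 -> bucket 9 (collision)
173 -> bucket 9 (collision)
Final buckets:
0: _
1: _
2: _
3: _
4: 736
5: _
6: _
7: _
8: _
9: 420 -> 472 -> 797 -> 173
10: _
11: _
12: _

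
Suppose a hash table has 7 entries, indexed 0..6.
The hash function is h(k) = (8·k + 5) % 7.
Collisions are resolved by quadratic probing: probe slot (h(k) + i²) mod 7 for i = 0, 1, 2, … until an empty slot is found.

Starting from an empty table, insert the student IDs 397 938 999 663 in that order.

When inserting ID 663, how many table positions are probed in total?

3

397: h=3 -> slot 3
938: h=5 -> slot 5
999: h=3, probe 3,4 -> slot 4
663: h=3, probe 3,4,0 -> slot 0
Table: [663, ∅, ∅, 397, 999, 938, ∅]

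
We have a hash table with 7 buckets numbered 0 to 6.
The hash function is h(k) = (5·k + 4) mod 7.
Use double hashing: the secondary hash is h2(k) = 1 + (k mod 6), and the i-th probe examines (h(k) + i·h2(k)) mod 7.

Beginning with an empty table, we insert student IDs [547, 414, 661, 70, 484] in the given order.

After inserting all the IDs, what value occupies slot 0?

Insert 547: h=2, slot 2 empty => index 2.
Insert 414: h=2, h2=1, slot 2 occupied => index 3.
Insert 661: h=5, slot 5 empty => index 5.
Insert 70: h=4, slot 4 empty => index 4.
Insert 484: h=2, h2=5, slot 2 occupied => index 0.
Table: [484, ., 547, 414, 70, 661, .]

484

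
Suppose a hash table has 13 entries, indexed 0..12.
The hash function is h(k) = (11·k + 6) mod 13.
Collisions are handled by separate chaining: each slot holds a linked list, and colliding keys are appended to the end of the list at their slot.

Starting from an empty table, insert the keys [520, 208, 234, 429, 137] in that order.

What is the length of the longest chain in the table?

4

Insert 520: h=6, bucket 6 empty -> new chain.
Insert 208: h=6, bucket 6 nonempty -> append to chain.
Insert 234: h=6, bucket 6 nonempty -> append to chain.
Insert 429: h=6, bucket 6 nonempty -> append to chain.
Insert 137: h=5, bucket 5 empty -> new chain.
Final buckets:
0: _
1: _
2: _
3: _
4: _
5: 137
6: 520 -> 208 -> 234 -> 429
7: _
8: _
9: _
10: _
11: _
12: _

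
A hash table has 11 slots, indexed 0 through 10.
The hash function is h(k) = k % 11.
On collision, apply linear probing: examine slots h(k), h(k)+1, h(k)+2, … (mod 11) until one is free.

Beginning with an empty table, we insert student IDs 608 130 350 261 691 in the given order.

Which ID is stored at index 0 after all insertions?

Insert 608: h=3, slot 3 empty => index 3.
Insert 130: h=9, slot 9 empty => index 9.
Insert 350: h=9, slot 9 occupied => index 10.
Insert 261: h=8, slot 8 empty => index 8.
Insert 691: h=9, slots 9,10 occupied => index 0.
Table: [691, —, —, 608, —, —, —, —, 261, 130, 350]

691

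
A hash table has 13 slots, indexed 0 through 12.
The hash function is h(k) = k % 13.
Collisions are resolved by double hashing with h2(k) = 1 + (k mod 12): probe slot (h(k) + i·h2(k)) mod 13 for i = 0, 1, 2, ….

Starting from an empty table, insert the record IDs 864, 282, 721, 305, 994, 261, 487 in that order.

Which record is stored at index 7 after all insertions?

Insert 864: h=6, slot 6 empty -> index 6.
Insert 282: h=9, slot 9 empty -> index 9.
Insert 721: h=6, h2=2, slot 6 occupied -> index 8.
Insert 305: h=6, h2=6, slot 6 occupied -> index 12.
Insert 994: h=6, h2=11, slot 6 occupied -> index 4.
Insert 261: h=1, slot 1 empty -> index 1.
Insert 487: h=6, h2=8, slots 6,1,9,4,12 occupied -> index 7.
Table: [-, 261, -, -, 994, -, 864, 487, 721, 282, -, -, 305]

487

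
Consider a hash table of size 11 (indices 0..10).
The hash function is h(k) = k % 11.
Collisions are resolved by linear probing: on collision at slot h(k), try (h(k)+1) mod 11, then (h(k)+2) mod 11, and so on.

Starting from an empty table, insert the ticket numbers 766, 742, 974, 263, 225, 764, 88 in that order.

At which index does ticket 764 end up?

Insert 766: h=7, slot 7 empty => index 7.
Insert 742: h=5, slot 5 empty => index 5.
Insert 974: h=6, slot 6 empty => index 6.
Insert 263: h=10, slot 10 empty => index 10.
Insert 225: h=5, slots 5,6,7 occupied => index 8.
Insert 764: h=5, slots 5,6,7,8 occupied => index 9.
Insert 88: h=0, slot 0 empty => index 0.
Table: [88, -, -, -, -, 742, 974, 766, 225, 764, 263]

9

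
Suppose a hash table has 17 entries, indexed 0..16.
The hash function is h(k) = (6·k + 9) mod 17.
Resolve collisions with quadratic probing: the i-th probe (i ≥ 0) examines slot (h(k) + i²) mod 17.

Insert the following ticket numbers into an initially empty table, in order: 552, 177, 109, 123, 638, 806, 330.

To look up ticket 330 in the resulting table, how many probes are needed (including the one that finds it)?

4

Insert 552: h=6, slot 6 empty → index 6.
Insert 177: h=0, slot 0 empty → index 0.
Insert 109: h=0, slot 0 occupied → index 1.
Insert 123: h=16, slot 16 empty → index 16.
Insert 638: h=12, slot 12 empty → index 12.
Insert 806: h=0, slots 0,1 occupied → index 4.
Insert 330: h=0, slots 0,1,4 occupied → index 9.
Table: [177, 109, _, _, 806, _, 552, _, _, 330, _, _, 638, _, _, _, 123]
Lookup 330: h=0, probe 0,1,4,9 → found at 9.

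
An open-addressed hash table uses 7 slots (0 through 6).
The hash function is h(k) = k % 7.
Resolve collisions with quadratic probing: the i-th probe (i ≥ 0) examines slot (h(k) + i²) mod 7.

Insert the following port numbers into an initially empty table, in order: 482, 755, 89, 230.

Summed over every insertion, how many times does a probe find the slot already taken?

3

482 hashes to 6; slot 6 is free → place at 6.
755 hashes to 6; 6 taken → place at 0.
89 hashes to 5; slot 5 is free → place at 5.
230 hashes to 6; 6,0 taken → place at 3.
Table: [755, —, —, 230, —, 89, 482]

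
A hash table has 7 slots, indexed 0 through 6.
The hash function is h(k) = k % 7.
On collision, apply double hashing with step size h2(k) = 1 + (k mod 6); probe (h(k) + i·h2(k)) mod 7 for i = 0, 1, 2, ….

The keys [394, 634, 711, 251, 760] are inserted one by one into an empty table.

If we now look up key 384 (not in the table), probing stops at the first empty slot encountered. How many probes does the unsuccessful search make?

394 hashes to 2; slot 2 is free => place at 2.
634 hashes to 4; slot 4 is free => place at 4.
711 hashes to 4, h2=4; 4 taken => place at 1.
251 hashes to 6; slot 6 is free => place at 6.
760 hashes to 4, h2=5; 4,2 taken => place at 0.
Table: [760, 711, 394, —, 634, —, 251]
Lookup 384: h=6, h2=1, probe 6,0,1,2,3 → slot 3 empty, not found.

5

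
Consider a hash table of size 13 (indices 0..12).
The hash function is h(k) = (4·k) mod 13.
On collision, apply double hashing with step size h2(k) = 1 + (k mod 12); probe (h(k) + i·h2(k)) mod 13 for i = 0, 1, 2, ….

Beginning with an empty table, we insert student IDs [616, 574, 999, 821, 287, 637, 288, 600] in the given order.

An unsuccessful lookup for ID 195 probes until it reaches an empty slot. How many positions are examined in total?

616 hashes to 7; slot 7 is free => place at 7.
574 hashes to 8; slot 8 is free => place at 8.
999 hashes to 5; slot 5 is free => place at 5.
821 hashes to 8, h2=6; 8 taken => place at 1.
287 hashes to 4; slot 4 is free => place at 4.
637 hashes to 0; slot 0 is free => place at 0.
288 hashes to 8, h2=1; 8 taken => place at 9.
600 hashes to 8, h2=1; 8,9 taken => place at 10.
Table: [637, 821, ., ., 287, 999, ., 616, 574, 288, 600, ., .]
Lookup 195: h=0, h2=4, probe 0,4,8,12 → slot 12 empty, not found.

4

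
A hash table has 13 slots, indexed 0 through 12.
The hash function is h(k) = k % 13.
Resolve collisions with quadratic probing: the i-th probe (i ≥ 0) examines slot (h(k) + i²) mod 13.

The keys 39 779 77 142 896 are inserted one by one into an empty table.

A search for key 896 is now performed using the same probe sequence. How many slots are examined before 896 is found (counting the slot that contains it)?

Insert 39: h=0, slot 0 empty => index 0.
Insert 779: h=12, slot 12 empty => index 12.
Insert 77: h=12, slots 12,0 occupied => index 3.
Insert 142: h=12, slots 12,0,3 occupied => index 8.
Insert 896: h=12, slots 12,0,3,8 occupied => index 2.
Table: [39, ., 896, 77, ., ., ., ., 142, ., ., ., 779]
Lookup 896: h=12, probe 12,0,3,8,2 → found at 2.

5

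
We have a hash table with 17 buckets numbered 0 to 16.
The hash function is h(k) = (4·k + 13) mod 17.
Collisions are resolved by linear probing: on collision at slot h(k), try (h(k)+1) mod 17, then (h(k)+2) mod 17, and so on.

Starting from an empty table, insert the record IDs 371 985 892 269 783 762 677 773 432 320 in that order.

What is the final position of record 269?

2

Insert 371: h=1, slot 1 empty → index 1.
Insert 985: h=9, slot 9 empty → index 9.
Insert 892: h=11, slot 11 empty → index 11.
Insert 269: h=1, slot 1 occupied → index 2.
Insert 783: h=0, slot 0 empty → index 0.
Insert 762: h=1, slots 1,2 occupied → index 3.
Insert 677: h=1, slots 1,2,3 occupied → index 4.
Insert 773: h=11, slot 11 occupied → index 12.
Insert 432: h=7, slot 7 empty → index 7.
Insert 320: h=1, slots 1,2,3,4 occupied → index 5.
Table: [783, 371, 269, 762, 677, 320, -, 432, -, 985, -, 892, 773, -, -, -, -]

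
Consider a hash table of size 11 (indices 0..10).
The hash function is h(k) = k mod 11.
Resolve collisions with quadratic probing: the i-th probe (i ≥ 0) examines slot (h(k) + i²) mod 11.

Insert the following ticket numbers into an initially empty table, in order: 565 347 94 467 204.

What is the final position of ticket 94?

565: h=4 → slot 4
347: h=6 → slot 6
94: h=6, probe 6,7 → slot 7
467: h=5 → slot 5
204: h=6, probe 6,7,10 → slot 10
Table: [_, _, _, _, 565, 467, 347, 94, _, _, 204]

7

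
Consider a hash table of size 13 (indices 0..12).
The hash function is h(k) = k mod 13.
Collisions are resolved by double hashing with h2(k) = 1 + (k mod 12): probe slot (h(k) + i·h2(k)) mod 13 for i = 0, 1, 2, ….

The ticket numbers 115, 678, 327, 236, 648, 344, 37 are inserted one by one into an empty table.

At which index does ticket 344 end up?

3

115: h=11 => slot 11
678: h=2 => slot 2
327: h=2, h2=4, probe 2,6 => slot 6
236: h=2, h2=9, probe 2,11,7 => slot 7
648: h=11, h2=1, probe 11,12 => slot 12
344: h=6, h2=9, probe 6,2,11,7,3 => slot 3
37: h=11, h2=2, probe 11,0 => slot 0
Table: [37, —, 678, 344, —, —, 327, 236, —, —, —, 115, 648]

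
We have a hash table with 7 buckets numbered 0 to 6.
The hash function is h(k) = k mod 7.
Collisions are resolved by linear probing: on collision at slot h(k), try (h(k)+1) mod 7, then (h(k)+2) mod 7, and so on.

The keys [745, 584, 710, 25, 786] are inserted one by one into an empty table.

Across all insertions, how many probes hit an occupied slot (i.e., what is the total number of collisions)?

5

745: h=3 → slot 3
584: h=3, probe 3,4 → slot 4
710: h=3, probe 3,4,5 → slot 5
25: h=4, probe 4,5,6 → slot 6
786: h=2 → slot 2
Table: [-, -, 786, 745, 584, 710, 25]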